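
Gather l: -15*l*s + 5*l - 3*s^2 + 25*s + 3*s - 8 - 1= l*(5 - 15*s) - 3*s^2 + 28*s - 9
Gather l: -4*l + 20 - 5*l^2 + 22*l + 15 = -5*l^2 + 18*l + 35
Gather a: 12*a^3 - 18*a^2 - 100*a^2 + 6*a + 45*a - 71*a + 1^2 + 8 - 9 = 12*a^3 - 118*a^2 - 20*a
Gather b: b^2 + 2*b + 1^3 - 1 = b^2 + 2*b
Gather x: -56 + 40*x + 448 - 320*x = 392 - 280*x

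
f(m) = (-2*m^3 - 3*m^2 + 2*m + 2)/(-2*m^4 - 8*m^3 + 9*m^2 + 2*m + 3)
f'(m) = (-6*m^2 - 6*m + 2)/(-2*m^4 - 8*m^3 + 9*m^2 + 2*m + 3) + (-2*m^3 - 3*m^2 + 2*m + 2)*(8*m^3 + 24*m^2 - 18*m - 2)/(-2*m^4 - 8*m^3 + 9*m^2 + 2*m + 3)^2 = 2*(-2*m^6 - 6*m^5 - 15*m^4 + 20*m^3 + 3*m^2 - 27*m + 1)/(4*m^8 + 32*m^7 + 28*m^6 - 152*m^5 + 37*m^4 - 12*m^3 + 58*m^2 + 12*m + 9)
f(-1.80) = 0.01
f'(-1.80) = -0.12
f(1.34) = 1.43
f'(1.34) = -9.08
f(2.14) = 0.38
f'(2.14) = -0.24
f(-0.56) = 0.05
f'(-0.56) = 0.71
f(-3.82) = 0.42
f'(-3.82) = -0.51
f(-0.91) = -0.06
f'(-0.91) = 0.06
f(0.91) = -0.04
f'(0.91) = -1.78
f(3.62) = 0.21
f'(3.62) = -0.06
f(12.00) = 0.07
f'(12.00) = -0.00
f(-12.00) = -0.11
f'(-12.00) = -0.01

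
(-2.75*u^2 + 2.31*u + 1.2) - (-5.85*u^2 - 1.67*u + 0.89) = 3.1*u^2 + 3.98*u + 0.31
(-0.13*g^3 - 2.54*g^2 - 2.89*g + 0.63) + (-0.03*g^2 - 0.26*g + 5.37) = -0.13*g^3 - 2.57*g^2 - 3.15*g + 6.0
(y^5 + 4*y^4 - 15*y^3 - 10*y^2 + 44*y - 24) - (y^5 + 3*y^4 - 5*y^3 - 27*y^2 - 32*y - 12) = y^4 - 10*y^3 + 17*y^2 + 76*y - 12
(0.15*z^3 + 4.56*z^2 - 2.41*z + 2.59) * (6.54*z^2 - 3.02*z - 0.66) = 0.981*z^5 + 29.3694*z^4 - 29.6316*z^3 + 21.2072*z^2 - 6.2312*z - 1.7094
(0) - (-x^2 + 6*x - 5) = x^2 - 6*x + 5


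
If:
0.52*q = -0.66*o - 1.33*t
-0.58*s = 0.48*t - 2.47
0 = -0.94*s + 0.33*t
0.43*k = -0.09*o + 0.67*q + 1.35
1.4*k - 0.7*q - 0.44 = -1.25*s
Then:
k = -3.06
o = -3.75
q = -4.48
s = 1.27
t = 3.61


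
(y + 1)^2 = y^2 + 2*y + 1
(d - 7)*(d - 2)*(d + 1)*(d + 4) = d^4 - 4*d^3 - 27*d^2 + 34*d + 56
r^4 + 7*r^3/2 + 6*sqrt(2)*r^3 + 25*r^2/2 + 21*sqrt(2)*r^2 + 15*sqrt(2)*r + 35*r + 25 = (r + 1)*(r + 5/2)*(r + sqrt(2))*(r + 5*sqrt(2))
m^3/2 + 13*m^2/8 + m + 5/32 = (m/2 + 1/4)*(m + 1/4)*(m + 5/2)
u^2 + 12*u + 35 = (u + 5)*(u + 7)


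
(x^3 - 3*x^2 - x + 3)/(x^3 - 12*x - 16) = (-x^3 + 3*x^2 + x - 3)/(-x^3 + 12*x + 16)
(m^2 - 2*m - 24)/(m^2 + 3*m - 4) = (m - 6)/(m - 1)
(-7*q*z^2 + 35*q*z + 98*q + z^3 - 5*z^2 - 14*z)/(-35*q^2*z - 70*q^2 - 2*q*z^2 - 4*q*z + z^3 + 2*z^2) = (z - 7)/(5*q + z)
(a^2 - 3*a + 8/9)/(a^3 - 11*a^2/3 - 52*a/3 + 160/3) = (a - 1/3)/(a^2 - a - 20)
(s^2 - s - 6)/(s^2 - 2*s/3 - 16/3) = 3*(s - 3)/(3*s - 8)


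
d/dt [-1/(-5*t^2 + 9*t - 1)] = (9 - 10*t)/(5*t^2 - 9*t + 1)^2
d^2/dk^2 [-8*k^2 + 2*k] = -16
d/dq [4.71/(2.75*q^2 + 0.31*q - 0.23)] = (-25.905*q - 1.4601)/(2.75*q^2 + 0.31*q - 0.23)^2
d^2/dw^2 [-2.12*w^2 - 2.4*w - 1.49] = -4.24000000000000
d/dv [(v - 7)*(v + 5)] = 2*v - 2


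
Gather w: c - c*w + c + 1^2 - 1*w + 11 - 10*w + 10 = 2*c + w*(-c - 11) + 22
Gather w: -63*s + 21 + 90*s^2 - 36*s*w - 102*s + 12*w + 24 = 90*s^2 - 165*s + w*(12 - 36*s) + 45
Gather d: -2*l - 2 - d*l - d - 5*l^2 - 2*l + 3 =d*(-l - 1) - 5*l^2 - 4*l + 1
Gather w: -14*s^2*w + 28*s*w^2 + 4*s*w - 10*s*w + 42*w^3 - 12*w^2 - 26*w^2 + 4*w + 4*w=42*w^3 + w^2*(28*s - 38) + w*(-14*s^2 - 6*s + 8)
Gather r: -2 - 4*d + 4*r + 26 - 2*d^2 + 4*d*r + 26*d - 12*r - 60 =-2*d^2 + 22*d + r*(4*d - 8) - 36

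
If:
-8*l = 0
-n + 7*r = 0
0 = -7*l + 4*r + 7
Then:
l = 0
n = -49/4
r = -7/4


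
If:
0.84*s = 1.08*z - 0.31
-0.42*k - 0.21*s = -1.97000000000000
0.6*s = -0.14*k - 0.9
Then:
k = 6.16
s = -2.94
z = -2.00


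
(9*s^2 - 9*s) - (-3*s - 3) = 9*s^2 - 6*s + 3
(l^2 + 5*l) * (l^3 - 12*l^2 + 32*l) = l^5 - 7*l^4 - 28*l^3 + 160*l^2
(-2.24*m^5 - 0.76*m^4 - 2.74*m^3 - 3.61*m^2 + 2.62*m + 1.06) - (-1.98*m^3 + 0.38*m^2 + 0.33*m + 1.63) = -2.24*m^5 - 0.76*m^4 - 0.76*m^3 - 3.99*m^2 + 2.29*m - 0.57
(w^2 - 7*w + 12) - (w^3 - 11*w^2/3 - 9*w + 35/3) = -w^3 + 14*w^2/3 + 2*w + 1/3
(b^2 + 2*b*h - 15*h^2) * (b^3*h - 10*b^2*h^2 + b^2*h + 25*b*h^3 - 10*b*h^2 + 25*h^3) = b^5*h - 8*b^4*h^2 + b^4*h - 10*b^3*h^3 - 8*b^3*h^2 + 200*b^2*h^4 - 10*b^2*h^3 - 375*b*h^5 + 200*b*h^4 - 375*h^5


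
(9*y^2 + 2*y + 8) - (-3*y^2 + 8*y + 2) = 12*y^2 - 6*y + 6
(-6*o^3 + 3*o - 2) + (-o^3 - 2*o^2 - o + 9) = -7*o^3 - 2*o^2 + 2*o + 7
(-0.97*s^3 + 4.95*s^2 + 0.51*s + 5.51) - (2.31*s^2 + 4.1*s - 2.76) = -0.97*s^3 + 2.64*s^2 - 3.59*s + 8.27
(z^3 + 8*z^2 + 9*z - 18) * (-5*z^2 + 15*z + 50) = -5*z^5 - 25*z^4 + 125*z^3 + 625*z^2 + 180*z - 900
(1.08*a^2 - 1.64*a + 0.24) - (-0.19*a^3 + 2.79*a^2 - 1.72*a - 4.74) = 0.19*a^3 - 1.71*a^2 + 0.0800000000000001*a + 4.98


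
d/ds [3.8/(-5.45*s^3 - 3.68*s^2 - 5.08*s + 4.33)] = (62.13*s^2 + 27.968*s + 19.304)/(5.45*s^3 + 3.68*s^2 + 5.08*s - 4.33)^2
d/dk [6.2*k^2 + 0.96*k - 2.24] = 12.4*k + 0.96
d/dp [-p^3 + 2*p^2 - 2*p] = -3*p^2 + 4*p - 2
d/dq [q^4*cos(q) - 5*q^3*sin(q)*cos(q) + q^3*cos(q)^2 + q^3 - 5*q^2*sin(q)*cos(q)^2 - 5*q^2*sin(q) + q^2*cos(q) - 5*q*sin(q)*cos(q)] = -q^4*sin(q) - q^3*sin(2*q) + 4*q^3*cos(q) - 5*q^3*cos(2*q) - q^2*sin(q) - 15*q^2*sin(2*q)/2 - 25*q^2*cos(q)/4 + 3*q^2*cos(2*q)/2 - 15*q^2*cos(3*q)/4 + 9*q^2/2 - 25*q*sin(q)/2 - 5*q*sin(3*q)/2 + 2*q*cos(q) - 5*q*cos(2*q) - 5*sin(2*q)/2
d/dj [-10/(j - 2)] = 10/(j - 2)^2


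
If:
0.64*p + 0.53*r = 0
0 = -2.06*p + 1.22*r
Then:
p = 0.00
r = 0.00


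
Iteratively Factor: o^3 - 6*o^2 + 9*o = (o)*(o^2 - 6*o + 9) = o*(o - 3)*(o - 3)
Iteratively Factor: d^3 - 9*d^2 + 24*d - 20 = (d - 2)*(d^2 - 7*d + 10) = (d - 2)^2*(d - 5)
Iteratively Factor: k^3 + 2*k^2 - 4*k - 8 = (k + 2)*(k^2 - 4) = (k - 2)*(k + 2)*(k + 2)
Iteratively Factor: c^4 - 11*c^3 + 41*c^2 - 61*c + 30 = (c - 2)*(c^3 - 9*c^2 + 23*c - 15) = (c - 5)*(c - 2)*(c^2 - 4*c + 3) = (c - 5)*(c - 3)*(c - 2)*(c - 1)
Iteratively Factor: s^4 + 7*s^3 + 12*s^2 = (s + 3)*(s^3 + 4*s^2) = (s + 3)*(s + 4)*(s^2) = s*(s + 3)*(s + 4)*(s)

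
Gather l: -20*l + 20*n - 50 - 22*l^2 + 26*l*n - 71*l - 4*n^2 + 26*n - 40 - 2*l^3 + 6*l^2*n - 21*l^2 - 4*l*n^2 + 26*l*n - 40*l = -2*l^3 + l^2*(6*n - 43) + l*(-4*n^2 + 52*n - 131) - 4*n^2 + 46*n - 90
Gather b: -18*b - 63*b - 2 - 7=-81*b - 9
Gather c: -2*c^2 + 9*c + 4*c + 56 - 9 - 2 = -2*c^2 + 13*c + 45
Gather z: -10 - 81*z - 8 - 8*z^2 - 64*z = -8*z^2 - 145*z - 18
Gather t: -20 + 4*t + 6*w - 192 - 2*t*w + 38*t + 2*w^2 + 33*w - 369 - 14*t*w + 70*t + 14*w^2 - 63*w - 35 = t*(112 - 16*w) + 16*w^2 - 24*w - 616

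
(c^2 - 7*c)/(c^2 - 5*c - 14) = c/(c + 2)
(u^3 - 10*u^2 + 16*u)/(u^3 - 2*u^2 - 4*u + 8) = u*(u - 8)/(u^2 - 4)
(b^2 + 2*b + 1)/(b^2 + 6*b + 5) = (b + 1)/(b + 5)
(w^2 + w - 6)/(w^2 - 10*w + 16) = (w + 3)/(w - 8)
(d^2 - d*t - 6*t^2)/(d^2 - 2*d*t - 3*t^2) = (d + 2*t)/(d + t)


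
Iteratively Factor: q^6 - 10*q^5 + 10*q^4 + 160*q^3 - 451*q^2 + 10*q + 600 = (q - 5)*(q^5 - 5*q^4 - 15*q^3 + 85*q^2 - 26*q - 120) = (q - 5)*(q - 3)*(q^4 - 2*q^3 - 21*q^2 + 22*q + 40) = (q - 5)^2*(q - 3)*(q^3 + 3*q^2 - 6*q - 8) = (q - 5)^2*(q - 3)*(q + 1)*(q^2 + 2*q - 8) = (q - 5)^2*(q - 3)*(q + 1)*(q + 4)*(q - 2)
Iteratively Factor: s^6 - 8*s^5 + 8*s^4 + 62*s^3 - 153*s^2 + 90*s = (s - 2)*(s^5 - 6*s^4 - 4*s^3 + 54*s^2 - 45*s) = (s - 2)*(s + 3)*(s^4 - 9*s^3 + 23*s^2 - 15*s) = s*(s - 2)*(s + 3)*(s^3 - 9*s^2 + 23*s - 15) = s*(s - 5)*(s - 2)*(s + 3)*(s^2 - 4*s + 3) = s*(s - 5)*(s - 2)*(s - 1)*(s + 3)*(s - 3)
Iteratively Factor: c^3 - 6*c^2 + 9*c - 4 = (c - 4)*(c^2 - 2*c + 1) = (c - 4)*(c - 1)*(c - 1)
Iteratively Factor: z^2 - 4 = (z + 2)*(z - 2)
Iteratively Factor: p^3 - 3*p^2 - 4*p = (p + 1)*(p^2 - 4*p) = (p - 4)*(p + 1)*(p)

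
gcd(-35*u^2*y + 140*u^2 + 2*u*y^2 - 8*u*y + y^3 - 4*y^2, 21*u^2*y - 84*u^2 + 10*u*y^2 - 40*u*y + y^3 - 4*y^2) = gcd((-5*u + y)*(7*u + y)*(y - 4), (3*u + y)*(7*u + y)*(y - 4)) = 7*u*y - 28*u + y^2 - 4*y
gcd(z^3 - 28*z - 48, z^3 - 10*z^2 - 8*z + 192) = z^2 - 2*z - 24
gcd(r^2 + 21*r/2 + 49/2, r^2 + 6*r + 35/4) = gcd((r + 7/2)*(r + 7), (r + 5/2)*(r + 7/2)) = r + 7/2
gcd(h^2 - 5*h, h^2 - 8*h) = h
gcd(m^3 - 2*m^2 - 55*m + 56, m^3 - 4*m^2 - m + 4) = m - 1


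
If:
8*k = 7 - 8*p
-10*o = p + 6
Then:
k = 7/8 - p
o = -p/10 - 3/5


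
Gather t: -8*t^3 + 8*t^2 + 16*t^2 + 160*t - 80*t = -8*t^3 + 24*t^2 + 80*t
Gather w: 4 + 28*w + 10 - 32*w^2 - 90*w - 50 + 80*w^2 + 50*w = 48*w^2 - 12*w - 36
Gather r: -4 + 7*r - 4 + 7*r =14*r - 8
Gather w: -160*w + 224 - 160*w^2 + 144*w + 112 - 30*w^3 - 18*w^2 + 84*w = -30*w^3 - 178*w^2 + 68*w + 336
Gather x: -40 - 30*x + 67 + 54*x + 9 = 24*x + 36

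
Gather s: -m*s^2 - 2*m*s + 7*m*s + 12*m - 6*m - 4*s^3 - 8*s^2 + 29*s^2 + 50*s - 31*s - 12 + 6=6*m - 4*s^3 + s^2*(21 - m) + s*(5*m + 19) - 6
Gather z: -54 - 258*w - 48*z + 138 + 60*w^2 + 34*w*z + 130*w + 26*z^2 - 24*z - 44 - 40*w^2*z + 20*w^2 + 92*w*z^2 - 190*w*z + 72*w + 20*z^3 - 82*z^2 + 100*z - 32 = 80*w^2 - 56*w + 20*z^3 + z^2*(92*w - 56) + z*(-40*w^2 - 156*w + 28) + 8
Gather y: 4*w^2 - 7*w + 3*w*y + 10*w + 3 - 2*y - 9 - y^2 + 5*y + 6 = 4*w^2 + 3*w - y^2 + y*(3*w + 3)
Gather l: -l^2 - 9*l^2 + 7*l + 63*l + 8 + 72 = -10*l^2 + 70*l + 80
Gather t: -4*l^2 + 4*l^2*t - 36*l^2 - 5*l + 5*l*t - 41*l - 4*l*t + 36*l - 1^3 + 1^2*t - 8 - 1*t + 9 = -40*l^2 - 10*l + t*(4*l^2 + l)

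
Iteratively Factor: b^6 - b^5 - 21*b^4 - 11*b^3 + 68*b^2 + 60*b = (b + 1)*(b^5 - 2*b^4 - 19*b^3 + 8*b^2 + 60*b) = (b + 1)*(b + 3)*(b^4 - 5*b^3 - 4*b^2 + 20*b) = b*(b + 1)*(b + 3)*(b^3 - 5*b^2 - 4*b + 20) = b*(b + 1)*(b + 2)*(b + 3)*(b^2 - 7*b + 10) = b*(b - 5)*(b + 1)*(b + 2)*(b + 3)*(b - 2)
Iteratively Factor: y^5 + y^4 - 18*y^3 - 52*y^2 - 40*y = (y)*(y^4 + y^3 - 18*y^2 - 52*y - 40) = y*(y + 2)*(y^3 - y^2 - 16*y - 20) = y*(y - 5)*(y + 2)*(y^2 + 4*y + 4) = y*(y - 5)*(y + 2)^2*(y + 2)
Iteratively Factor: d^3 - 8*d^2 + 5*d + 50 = (d + 2)*(d^2 - 10*d + 25) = (d - 5)*(d + 2)*(d - 5)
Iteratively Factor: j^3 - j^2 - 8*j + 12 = (j - 2)*(j^2 + j - 6) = (j - 2)*(j + 3)*(j - 2)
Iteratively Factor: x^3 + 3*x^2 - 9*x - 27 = (x + 3)*(x^2 - 9) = (x - 3)*(x + 3)*(x + 3)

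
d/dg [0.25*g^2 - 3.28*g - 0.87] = 0.5*g - 3.28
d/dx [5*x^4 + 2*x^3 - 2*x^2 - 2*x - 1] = 20*x^3 + 6*x^2 - 4*x - 2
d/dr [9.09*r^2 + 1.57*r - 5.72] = 18.18*r + 1.57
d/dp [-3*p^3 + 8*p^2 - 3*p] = -9*p^2 + 16*p - 3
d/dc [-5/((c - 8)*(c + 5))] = 5*(2*c - 3)/((c - 8)^2*(c + 5)^2)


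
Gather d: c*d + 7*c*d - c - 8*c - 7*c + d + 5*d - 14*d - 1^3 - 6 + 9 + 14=-16*c + d*(8*c - 8) + 16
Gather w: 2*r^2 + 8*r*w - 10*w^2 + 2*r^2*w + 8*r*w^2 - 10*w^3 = 2*r^2 - 10*w^3 + w^2*(8*r - 10) + w*(2*r^2 + 8*r)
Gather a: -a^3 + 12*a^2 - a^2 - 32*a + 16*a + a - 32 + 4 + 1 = -a^3 + 11*a^2 - 15*a - 27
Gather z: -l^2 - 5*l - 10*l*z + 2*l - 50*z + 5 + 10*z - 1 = -l^2 - 3*l + z*(-10*l - 40) + 4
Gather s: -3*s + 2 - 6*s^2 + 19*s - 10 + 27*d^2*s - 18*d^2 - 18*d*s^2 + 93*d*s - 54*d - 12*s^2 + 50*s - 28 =-18*d^2 - 54*d + s^2*(-18*d - 18) + s*(27*d^2 + 93*d + 66) - 36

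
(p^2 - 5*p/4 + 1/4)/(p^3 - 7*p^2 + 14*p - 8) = (p - 1/4)/(p^2 - 6*p + 8)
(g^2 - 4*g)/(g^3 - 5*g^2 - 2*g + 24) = g/(g^2 - g - 6)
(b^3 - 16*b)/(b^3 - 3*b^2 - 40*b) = (16 - b^2)/(-b^2 + 3*b + 40)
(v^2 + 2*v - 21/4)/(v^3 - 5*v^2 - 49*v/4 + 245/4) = (2*v - 3)/(2*v^2 - 17*v + 35)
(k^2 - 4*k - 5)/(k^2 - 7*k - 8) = (k - 5)/(k - 8)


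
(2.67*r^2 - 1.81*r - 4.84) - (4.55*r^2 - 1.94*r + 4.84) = -1.88*r^2 + 0.13*r - 9.68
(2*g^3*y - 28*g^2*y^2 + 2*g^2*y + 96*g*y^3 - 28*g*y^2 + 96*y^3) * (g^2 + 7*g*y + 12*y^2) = 2*g^5*y - 14*g^4*y^2 + 2*g^4*y - 76*g^3*y^3 - 14*g^3*y^2 + 336*g^2*y^4 - 76*g^2*y^3 + 1152*g*y^5 + 336*g*y^4 + 1152*y^5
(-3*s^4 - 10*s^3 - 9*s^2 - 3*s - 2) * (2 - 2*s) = 6*s^5 + 14*s^4 - 2*s^3 - 12*s^2 - 2*s - 4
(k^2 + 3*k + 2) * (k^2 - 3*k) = k^4 - 7*k^2 - 6*k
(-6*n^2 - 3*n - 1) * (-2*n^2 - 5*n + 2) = 12*n^4 + 36*n^3 + 5*n^2 - n - 2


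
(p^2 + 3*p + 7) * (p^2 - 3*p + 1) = p^4 - p^2 - 18*p + 7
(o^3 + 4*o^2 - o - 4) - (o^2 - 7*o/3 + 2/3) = o^3 + 3*o^2 + 4*o/3 - 14/3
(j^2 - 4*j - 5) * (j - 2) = j^3 - 6*j^2 + 3*j + 10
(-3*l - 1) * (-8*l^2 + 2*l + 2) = 24*l^3 + 2*l^2 - 8*l - 2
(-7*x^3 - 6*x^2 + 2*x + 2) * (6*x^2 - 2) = -42*x^5 - 36*x^4 + 26*x^3 + 24*x^2 - 4*x - 4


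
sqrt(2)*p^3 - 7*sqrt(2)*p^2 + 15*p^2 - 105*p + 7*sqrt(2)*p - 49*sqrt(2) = (p - 7)*(p + 7*sqrt(2))*(sqrt(2)*p + 1)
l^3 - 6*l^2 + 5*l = l*(l - 5)*(l - 1)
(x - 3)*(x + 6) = x^2 + 3*x - 18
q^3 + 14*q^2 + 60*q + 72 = (q + 2)*(q + 6)^2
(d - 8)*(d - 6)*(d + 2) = d^3 - 12*d^2 + 20*d + 96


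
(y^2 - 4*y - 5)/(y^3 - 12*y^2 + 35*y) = (y + 1)/(y*(y - 7))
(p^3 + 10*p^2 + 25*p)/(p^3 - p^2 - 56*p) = (p^2 + 10*p + 25)/(p^2 - p - 56)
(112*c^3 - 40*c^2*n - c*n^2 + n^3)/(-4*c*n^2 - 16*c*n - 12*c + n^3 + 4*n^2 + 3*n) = (-28*c^2 + 3*c*n + n^2)/(n^2 + 4*n + 3)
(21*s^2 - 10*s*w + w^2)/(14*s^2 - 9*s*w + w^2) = (3*s - w)/(2*s - w)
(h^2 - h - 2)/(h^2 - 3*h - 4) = (h - 2)/(h - 4)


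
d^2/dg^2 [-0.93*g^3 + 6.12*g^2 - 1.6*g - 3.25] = 12.24 - 5.58*g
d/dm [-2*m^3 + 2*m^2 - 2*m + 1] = -6*m^2 + 4*m - 2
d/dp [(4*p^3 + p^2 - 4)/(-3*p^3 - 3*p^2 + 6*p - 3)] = (-3*p^4 + 16*p^3 - 22*p^2 - 10*p + 8)/(3*(p^6 + 2*p^5 - 3*p^4 - 2*p^3 + 6*p^2 - 4*p + 1))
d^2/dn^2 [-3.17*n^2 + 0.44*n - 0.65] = -6.34000000000000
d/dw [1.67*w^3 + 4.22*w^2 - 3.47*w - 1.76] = 5.01*w^2 + 8.44*w - 3.47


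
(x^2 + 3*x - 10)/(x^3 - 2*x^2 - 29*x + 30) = (x - 2)/(x^2 - 7*x + 6)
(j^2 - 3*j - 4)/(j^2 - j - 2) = (j - 4)/(j - 2)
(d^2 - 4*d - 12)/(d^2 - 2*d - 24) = (d + 2)/(d + 4)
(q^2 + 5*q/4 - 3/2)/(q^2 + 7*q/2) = (4*q^2 + 5*q - 6)/(2*q*(2*q + 7))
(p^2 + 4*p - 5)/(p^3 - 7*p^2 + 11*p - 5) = (p + 5)/(p^2 - 6*p + 5)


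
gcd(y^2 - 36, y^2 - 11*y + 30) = y - 6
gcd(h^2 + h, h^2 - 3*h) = h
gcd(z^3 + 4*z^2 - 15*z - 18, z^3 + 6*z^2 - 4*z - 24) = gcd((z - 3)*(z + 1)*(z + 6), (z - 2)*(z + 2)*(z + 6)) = z + 6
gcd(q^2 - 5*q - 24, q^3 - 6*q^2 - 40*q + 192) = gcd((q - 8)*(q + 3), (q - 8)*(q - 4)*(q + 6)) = q - 8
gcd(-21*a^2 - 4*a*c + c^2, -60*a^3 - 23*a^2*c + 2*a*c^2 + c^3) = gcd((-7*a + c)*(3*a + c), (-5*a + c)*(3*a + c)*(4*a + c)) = 3*a + c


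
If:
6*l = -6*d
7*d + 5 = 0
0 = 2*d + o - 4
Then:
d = -5/7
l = 5/7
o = 38/7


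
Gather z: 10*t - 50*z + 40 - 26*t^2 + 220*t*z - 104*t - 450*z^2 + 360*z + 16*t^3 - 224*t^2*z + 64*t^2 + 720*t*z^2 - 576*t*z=16*t^3 + 38*t^2 - 94*t + z^2*(720*t - 450) + z*(-224*t^2 - 356*t + 310) + 40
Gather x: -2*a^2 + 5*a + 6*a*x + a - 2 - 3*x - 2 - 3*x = -2*a^2 + 6*a + x*(6*a - 6) - 4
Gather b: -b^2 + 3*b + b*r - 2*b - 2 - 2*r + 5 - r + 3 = -b^2 + b*(r + 1) - 3*r + 6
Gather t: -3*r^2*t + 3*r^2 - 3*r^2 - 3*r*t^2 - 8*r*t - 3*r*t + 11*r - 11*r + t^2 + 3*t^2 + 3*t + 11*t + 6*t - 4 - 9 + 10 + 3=t^2*(4 - 3*r) + t*(-3*r^2 - 11*r + 20)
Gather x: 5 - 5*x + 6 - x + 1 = 12 - 6*x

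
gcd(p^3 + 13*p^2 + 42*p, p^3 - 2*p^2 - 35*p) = p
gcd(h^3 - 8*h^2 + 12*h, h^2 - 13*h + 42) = h - 6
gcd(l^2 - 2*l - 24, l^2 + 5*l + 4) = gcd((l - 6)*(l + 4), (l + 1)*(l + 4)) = l + 4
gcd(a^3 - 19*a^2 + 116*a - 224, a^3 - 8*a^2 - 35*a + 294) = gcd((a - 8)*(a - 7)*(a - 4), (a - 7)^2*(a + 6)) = a - 7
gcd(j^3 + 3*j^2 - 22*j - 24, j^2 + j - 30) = j + 6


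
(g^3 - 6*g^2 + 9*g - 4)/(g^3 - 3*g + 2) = (g - 4)/(g + 2)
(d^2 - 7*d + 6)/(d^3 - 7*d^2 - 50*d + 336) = (d - 1)/(d^2 - d - 56)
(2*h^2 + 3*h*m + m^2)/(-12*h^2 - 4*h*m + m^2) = (-h - m)/(6*h - m)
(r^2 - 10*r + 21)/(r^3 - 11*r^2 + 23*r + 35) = (r - 3)/(r^2 - 4*r - 5)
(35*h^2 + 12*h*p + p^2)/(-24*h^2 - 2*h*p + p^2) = (35*h^2 + 12*h*p + p^2)/(-24*h^2 - 2*h*p + p^2)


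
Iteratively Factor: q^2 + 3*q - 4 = (q + 4)*(q - 1)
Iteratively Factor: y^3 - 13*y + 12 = (y - 1)*(y^2 + y - 12) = (y - 1)*(y + 4)*(y - 3)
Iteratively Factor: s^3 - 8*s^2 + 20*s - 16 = (s - 2)*(s^2 - 6*s + 8) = (s - 4)*(s - 2)*(s - 2)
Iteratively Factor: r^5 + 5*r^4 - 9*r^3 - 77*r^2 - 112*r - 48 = (r + 4)*(r^4 + r^3 - 13*r^2 - 25*r - 12) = (r + 3)*(r + 4)*(r^3 - 2*r^2 - 7*r - 4) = (r - 4)*(r + 3)*(r + 4)*(r^2 + 2*r + 1) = (r - 4)*(r + 1)*(r + 3)*(r + 4)*(r + 1)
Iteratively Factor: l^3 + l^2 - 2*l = (l - 1)*(l^2 + 2*l) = l*(l - 1)*(l + 2)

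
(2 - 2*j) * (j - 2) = -2*j^2 + 6*j - 4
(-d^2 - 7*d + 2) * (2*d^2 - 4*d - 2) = -2*d^4 - 10*d^3 + 34*d^2 + 6*d - 4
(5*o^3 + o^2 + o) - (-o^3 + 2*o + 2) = 6*o^3 + o^2 - o - 2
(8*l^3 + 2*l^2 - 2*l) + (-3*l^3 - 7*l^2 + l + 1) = 5*l^3 - 5*l^2 - l + 1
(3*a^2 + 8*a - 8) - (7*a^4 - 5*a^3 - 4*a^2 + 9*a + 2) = -7*a^4 + 5*a^3 + 7*a^2 - a - 10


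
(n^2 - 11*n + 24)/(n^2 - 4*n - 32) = (n - 3)/(n + 4)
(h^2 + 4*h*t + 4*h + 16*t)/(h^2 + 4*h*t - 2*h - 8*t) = (h + 4)/(h - 2)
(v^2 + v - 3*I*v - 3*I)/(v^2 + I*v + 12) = (v + 1)/(v + 4*I)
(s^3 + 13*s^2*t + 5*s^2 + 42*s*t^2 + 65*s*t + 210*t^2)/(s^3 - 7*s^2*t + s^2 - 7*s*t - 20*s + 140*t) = (s^2 + 13*s*t + 42*t^2)/(s^2 - 7*s*t - 4*s + 28*t)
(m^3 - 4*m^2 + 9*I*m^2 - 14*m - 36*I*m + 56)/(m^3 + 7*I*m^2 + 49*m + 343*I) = (m^2 + 2*m*(-2 + I) - 8*I)/(m^2 + 49)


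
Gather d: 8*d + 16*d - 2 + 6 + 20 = 24*d + 24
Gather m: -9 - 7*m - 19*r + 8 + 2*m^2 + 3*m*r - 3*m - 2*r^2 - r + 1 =2*m^2 + m*(3*r - 10) - 2*r^2 - 20*r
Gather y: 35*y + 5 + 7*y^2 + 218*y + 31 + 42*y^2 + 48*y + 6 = 49*y^2 + 301*y + 42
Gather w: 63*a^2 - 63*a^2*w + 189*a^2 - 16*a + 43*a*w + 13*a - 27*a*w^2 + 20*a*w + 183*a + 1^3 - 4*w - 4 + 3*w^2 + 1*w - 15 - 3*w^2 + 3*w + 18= 252*a^2 - 27*a*w^2 + 180*a + w*(-63*a^2 + 63*a)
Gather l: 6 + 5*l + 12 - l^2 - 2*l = -l^2 + 3*l + 18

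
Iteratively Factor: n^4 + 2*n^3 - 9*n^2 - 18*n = (n)*(n^3 + 2*n^2 - 9*n - 18) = n*(n + 2)*(n^2 - 9) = n*(n + 2)*(n + 3)*(n - 3)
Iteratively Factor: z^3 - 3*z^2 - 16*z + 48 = (z + 4)*(z^2 - 7*z + 12) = (z - 3)*(z + 4)*(z - 4)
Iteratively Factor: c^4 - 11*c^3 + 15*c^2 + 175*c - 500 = (c - 5)*(c^3 - 6*c^2 - 15*c + 100) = (c - 5)^2*(c^2 - c - 20) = (c - 5)^2*(c + 4)*(c - 5)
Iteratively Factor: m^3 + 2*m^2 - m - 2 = (m + 2)*(m^2 - 1) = (m + 1)*(m + 2)*(m - 1)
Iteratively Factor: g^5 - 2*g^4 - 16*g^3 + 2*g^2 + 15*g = (g - 5)*(g^4 + 3*g^3 - g^2 - 3*g) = (g - 5)*(g + 3)*(g^3 - g) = (g - 5)*(g + 1)*(g + 3)*(g^2 - g) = g*(g - 5)*(g + 1)*(g + 3)*(g - 1)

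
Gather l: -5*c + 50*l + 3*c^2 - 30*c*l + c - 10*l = 3*c^2 - 4*c + l*(40 - 30*c)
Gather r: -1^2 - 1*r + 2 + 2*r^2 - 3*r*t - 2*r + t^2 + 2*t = 2*r^2 + r*(-3*t - 3) + t^2 + 2*t + 1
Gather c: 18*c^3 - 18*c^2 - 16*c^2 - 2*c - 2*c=18*c^3 - 34*c^2 - 4*c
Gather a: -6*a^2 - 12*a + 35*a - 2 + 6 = -6*a^2 + 23*a + 4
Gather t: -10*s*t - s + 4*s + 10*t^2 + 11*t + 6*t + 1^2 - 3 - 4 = 3*s + 10*t^2 + t*(17 - 10*s) - 6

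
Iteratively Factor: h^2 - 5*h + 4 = (h - 1)*(h - 4)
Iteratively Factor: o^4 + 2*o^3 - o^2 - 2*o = (o + 1)*(o^3 + o^2 - 2*o) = o*(o + 1)*(o^2 + o - 2) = o*(o - 1)*(o + 1)*(o + 2)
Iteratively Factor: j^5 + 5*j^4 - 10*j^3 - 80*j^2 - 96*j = (j + 2)*(j^4 + 3*j^3 - 16*j^2 - 48*j) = (j + 2)*(j + 4)*(j^3 - j^2 - 12*j) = j*(j + 2)*(j + 4)*(j^2 - j - 12) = j*(j + 2)*(j + 3)*(j + 4)*(j - 4)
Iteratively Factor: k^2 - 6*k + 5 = (k - 1)*(k - 5)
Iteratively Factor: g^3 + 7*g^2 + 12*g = (g + 4)*(g^2 + 3*g) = g*(g + 4)*(g + 3)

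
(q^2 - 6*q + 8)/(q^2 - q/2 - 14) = 2*(q - 2)/(2*q + 7)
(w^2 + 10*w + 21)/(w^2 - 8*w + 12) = (w^2 + 10*w + 21)/(w^2 - 8*w + 12)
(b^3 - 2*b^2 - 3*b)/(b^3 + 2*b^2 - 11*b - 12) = b/(b + 4)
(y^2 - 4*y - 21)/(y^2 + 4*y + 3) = (y - 7)/(y + 1)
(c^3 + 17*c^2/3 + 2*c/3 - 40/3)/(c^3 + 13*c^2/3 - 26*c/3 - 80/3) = (3*c - 4)/(3*c - 8)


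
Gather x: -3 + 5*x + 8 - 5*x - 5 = 0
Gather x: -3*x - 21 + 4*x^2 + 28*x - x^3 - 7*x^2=-x^3 - 3*x^2 + 25*x - 21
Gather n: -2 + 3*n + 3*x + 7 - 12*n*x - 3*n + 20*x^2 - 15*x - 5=-12*n*x + 20*x^2 - 12*x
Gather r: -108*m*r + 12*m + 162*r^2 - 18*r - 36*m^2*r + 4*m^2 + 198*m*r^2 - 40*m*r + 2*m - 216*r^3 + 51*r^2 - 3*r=4*m^2 + 14*m - 216*r^3 + r^2*(198*m + 213) + r*(-36*m^2 - 148*m - 21)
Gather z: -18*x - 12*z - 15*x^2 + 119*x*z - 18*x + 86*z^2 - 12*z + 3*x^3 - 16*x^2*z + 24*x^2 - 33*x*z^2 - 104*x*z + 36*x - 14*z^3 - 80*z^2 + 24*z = 3*x^3 + 9*x^2 - 14*z^3 + z^2*(6 - 33*x) + z*(-16*x^2 + 15*x)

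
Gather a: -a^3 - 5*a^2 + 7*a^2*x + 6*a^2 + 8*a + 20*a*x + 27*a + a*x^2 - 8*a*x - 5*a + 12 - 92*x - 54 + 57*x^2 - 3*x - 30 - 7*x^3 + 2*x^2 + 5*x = -a^3 + a^2*(7*x + 1) + a*(x^2 + 12*x + 30) - 7*x^3 + 59*x^2 - 90*x - 72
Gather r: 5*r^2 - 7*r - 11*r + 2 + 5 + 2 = 5*r^2 - 18*r + 9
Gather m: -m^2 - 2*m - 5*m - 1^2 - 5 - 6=-m^2 - 7*m - 12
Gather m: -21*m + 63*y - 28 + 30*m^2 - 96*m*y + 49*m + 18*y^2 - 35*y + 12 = 30*m^2 + m*(28 - 96*y) + 18*y^2 + 28*y - 16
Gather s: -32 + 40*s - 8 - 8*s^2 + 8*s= -8*s^2 + 48*s - 40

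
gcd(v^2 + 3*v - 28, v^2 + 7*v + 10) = 1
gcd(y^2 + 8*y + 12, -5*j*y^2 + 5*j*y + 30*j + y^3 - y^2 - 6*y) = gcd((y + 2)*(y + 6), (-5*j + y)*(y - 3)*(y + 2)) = y + 2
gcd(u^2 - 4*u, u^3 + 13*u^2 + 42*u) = u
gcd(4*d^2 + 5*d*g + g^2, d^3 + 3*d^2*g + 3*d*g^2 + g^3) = d + g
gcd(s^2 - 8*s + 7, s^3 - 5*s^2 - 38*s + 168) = s - 7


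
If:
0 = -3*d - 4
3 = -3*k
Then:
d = -4/3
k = -1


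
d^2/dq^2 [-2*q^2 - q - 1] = -4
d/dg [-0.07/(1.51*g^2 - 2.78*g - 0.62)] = (0.2114*g - 0.1946)/(-1.51*g^2 + 2.78*g + 0.62)^2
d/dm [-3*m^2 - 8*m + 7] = -6*m - 8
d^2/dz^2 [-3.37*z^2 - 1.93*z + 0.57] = -6.74000000000000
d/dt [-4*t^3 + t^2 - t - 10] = -12*t^2 + 2*t - 1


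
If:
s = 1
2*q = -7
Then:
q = -7/2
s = 1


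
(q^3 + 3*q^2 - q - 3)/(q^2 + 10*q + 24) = (q^3 + 3*q^2 - q - 3)/(q^2 + 10*q + 24)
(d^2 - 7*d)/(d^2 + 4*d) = (d - 7)/(d + 4)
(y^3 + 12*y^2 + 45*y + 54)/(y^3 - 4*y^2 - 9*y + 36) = (y^2 + 9*y + 18)/(y^2 - 7*y + 12)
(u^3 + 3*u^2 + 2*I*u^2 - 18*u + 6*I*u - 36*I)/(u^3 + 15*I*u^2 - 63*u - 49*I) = (u^3 + u^2*(3 + 2*I) + 6*u*(-3 + I) - 36*I)/(u^3 + 15*I*u^2 - 63*u - 49*I)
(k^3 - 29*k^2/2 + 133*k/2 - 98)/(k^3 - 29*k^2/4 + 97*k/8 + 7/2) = 4*(k - 7)/(4*k + 1)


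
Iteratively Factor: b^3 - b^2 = (b)*(b^2 - b) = b^2*(b - 1)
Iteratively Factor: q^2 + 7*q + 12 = (q + 4)*(q + 3)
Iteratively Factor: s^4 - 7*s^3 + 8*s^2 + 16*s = (s - 4)*(s^3 - 3*s^2 - 4*s) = (s - 4)^2*(s^2 + s) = (s - 4)^2*(s + 1)*(s)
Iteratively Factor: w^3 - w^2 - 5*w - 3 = (w + 1)*(w^2 - 2*w - 3) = (w + 1)^2*(w - 3)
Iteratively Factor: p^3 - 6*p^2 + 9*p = (p - 3)*(p^2 - 3*p) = (p - 3)^2*(p)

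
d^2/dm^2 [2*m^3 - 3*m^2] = 12*m - 6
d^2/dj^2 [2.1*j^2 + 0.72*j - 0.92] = 4.20000000000000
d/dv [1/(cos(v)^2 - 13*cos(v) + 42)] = (2*cos(v) - 13)*sin(v)/(cos(v)^2 - 13*cos(v) + 42)^2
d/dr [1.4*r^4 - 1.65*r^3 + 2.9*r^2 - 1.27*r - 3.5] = 5.6*r^3 - 4.95*r^2 + 5.8*r - 1.27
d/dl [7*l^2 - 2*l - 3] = 14*l - 2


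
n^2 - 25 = (n - 5)*(n + 5)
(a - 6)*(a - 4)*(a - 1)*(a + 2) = a^4 - 9*a^3 + 12*a^2 + 44*a - 48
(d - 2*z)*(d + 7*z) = d^2 + 5*d*z - 14*z^2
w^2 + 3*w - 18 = (w - 3)*(w + 6)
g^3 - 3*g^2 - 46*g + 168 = (g - 6)*(g - 4)*(g + 7)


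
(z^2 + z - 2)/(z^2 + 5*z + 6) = (z - 1)/(z + 3)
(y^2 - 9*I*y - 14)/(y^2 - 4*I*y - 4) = (y - 7*I)/(y - 2*I)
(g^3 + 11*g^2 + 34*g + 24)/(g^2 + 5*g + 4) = g + 6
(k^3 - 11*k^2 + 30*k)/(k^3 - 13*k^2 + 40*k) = (k - 6)/(k - 8)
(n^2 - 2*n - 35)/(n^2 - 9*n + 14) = (n + 5)/(n - 2)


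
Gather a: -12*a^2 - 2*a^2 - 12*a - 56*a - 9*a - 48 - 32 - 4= -14*a^2 - 77*a - 84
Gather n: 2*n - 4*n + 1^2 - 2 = -2*n - 1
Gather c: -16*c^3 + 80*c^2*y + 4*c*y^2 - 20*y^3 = -16*c^3 + 80*c^2*y + 4*c*y^2 - 20*y^3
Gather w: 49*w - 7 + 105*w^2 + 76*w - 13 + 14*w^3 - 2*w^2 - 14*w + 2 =14*w^3 + 103*w^2 + 111*w - 18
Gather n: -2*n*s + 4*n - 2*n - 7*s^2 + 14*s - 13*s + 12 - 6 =n*(2 - 2*s) - 7*s^2 + s + 6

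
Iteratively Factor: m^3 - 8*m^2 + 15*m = (m - 3)*(m^2 - 5*m) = (m - 5)*(m - 3)*(m)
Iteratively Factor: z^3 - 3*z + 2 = (z - 1)*(z^2 + z - 2) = (z - 1)*(z + 2)*(z - 1)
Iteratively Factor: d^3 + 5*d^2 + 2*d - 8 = (d + 2)*(d^2 + 3*d - 4) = (d - 1)*(d + 2)*(d + 4)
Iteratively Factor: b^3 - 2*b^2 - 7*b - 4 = (b - 4)*(b^2 + 2*b + 1) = (b - 4)*(b + 1)*(b + 1)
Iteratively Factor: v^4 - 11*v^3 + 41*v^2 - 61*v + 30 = (v - 2)*(v^3 - 9*v^2 + 23*v - 15) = (v - 2)*(v - 1)*(v^2 - 8*v + 15) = (v - 5)*(v - 2)*(v - 1)*(v - 3)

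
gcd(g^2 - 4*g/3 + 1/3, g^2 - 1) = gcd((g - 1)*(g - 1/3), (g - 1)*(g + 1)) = g - 1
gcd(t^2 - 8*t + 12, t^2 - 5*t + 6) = t - 2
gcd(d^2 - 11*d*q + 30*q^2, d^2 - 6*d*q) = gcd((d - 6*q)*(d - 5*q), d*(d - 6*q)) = -d + 6*q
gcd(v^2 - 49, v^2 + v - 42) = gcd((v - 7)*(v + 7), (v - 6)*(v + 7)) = v + 7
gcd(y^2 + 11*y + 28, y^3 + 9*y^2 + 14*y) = y + 7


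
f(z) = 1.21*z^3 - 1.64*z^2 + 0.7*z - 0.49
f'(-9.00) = 324.25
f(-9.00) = -1021.72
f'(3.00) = 23.53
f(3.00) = 19.52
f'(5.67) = 98.80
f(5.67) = 171.32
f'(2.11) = 9.94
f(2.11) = 5.05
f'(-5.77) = 140.48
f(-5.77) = -291.57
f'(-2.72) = 36.48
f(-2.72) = -38.88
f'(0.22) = 0.15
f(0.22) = -0.40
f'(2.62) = 17.02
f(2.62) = 11.85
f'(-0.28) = 1.90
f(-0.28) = -0.84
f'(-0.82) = 5.83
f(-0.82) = -2.83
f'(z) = 3.63*z^2 - 3.28*z + 0.7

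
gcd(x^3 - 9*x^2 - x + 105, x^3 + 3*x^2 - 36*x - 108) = x + 3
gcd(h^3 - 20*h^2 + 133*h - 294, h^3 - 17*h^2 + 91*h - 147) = h^2 - 14*h + 49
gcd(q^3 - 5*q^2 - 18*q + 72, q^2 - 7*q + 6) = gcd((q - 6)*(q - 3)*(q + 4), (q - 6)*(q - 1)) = q - 6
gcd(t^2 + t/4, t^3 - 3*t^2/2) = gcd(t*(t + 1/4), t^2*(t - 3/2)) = t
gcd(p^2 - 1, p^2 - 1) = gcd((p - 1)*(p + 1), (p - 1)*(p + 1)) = p^2 - 1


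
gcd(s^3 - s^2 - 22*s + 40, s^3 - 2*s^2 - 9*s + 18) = s - 2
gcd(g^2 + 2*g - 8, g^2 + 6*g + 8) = g + 4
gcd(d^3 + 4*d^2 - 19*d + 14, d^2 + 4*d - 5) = d - 1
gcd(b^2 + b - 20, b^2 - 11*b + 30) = 1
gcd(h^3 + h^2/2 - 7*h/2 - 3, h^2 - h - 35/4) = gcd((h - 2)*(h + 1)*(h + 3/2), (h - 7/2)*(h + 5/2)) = 1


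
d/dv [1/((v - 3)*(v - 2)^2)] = ((3 - v)*(v - 2) - 2*(v - 3)^2)/((v - 3)^3*(v - 2)^3)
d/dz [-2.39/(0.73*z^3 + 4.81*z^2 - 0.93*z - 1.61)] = (5.2341*z^2 + 22.9918*z - 2.2227)/(0.73*z^3 + 4.81*z^2 - 0.93*z - 1.61)^2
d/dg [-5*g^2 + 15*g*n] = -10*g + 15*n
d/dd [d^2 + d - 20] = 2*d + 1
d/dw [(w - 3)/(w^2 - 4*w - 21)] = (w^2 - 4*w - 2*(w - 3)*(w - 2) - 21)/(-w^2 + 4*w + 21)^2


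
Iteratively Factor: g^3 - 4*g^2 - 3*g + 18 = (g - 3)*(g^2 - g - 6) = (g - 3)*(g + 2)*(g - 3)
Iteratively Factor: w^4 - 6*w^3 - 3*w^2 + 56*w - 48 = (w - 1)*(w^3 - 5*w^2 - 8*w + 48) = (w - 4)*(w - 1)*(w^2 - w - 12) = (w - 4)^2*(w - 1)*(w + 3)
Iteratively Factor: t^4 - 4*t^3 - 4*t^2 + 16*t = (t - 4)*(t^3 - 4*t) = t*(t - 4)*(t^2 - 4) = t*(t - 4)*(t - 2)*(t + 2)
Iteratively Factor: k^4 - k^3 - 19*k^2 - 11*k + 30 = (k + 3)*(k^3 - 4*k^2 - 7*k + 10) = (k - 1)*(k + 3)*(k^2 - 3*k - 10) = (k - 5)*(k - 1)*(k + 3)*(k + 2)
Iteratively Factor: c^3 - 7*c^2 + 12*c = (c - 3)*(c^2 - 4*c) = c*(c - 3)*(c - 4)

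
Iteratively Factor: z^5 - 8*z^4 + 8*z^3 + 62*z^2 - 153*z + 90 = (z - 1)*(z^4 - 7*z^3 + z^2 + 63*z - 90) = (z - 5)*(z - 1)*(z^3 - 2*z^2 - 9*z + 18) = (z - 5)*(z - 2)*(z - 1)*(z^2 - 9) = (z - 5)*(z - 2)*(z - 1)*(z + 3)*(z - 3)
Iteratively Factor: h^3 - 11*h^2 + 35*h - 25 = (h - 5)*(h^2 - 6*h + 5) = (h - 5)^2*(h - 1)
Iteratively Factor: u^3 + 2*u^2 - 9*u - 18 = (u + 2)*(u^2 - 9) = (u - 3)*(u + 2)*(u + 3)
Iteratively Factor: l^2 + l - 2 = (l + 2)*(l - 1)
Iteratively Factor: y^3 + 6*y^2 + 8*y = (y + 2)*(y^2 + 4*y) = (y + 2)*(y + 4)*(y)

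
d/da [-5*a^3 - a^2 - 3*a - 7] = -15*a^2 - 2*a - 3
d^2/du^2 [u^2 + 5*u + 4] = 2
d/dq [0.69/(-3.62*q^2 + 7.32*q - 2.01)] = (4.9956*q - 5.0508)/(3.62*q^2 - 7.32*q + 2.01)^2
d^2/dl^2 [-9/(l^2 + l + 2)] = 18*(l^2 + l - (2*l + 1)^2 + 2)/(l^2 + l + 2)^3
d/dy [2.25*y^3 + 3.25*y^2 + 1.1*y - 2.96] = 6.75*y^2 + 6.5*y + 1.1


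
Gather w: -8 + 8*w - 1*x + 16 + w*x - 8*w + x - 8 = w*x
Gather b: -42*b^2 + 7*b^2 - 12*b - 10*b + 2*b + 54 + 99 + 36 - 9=-35*b^2 - 20*b + 180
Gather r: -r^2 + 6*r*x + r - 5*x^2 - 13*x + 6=-r^2 + r*(6*x + 1) - 5*x^2 - 13*x + 6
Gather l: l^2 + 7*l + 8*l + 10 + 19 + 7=l^2 + 15*l + 36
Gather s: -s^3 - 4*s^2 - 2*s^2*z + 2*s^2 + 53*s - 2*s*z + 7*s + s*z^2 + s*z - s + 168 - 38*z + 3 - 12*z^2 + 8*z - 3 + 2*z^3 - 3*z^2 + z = -s^3 + s^2*(-2*z - 2) + s*(z^2 - z + 59) + 2*z^3 - 15*z^2 - 29*z + 168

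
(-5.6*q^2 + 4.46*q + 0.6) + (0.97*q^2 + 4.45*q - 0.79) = -4.63*q^2 + 8.91*q - 0.19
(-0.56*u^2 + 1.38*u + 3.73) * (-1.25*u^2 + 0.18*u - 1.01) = 0.7*u^4 - 1.8258*u^3 - 3.8485*u^2 - 0.7224*u - 3.7673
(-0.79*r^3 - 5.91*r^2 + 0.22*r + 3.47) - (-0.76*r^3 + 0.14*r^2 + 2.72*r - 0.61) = -0.03*r^3 - 6.05*r^2 - 2.5*r + 4.08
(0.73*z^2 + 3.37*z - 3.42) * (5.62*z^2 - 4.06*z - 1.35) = 4.1026*z^4 + 15.9756*z^3 - 33.8881*z^2 + 9.3357*z + 4.617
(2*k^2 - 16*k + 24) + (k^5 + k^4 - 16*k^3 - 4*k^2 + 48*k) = k^5 + k^4 - 16*k^3 - 2*k^2 + 32*k + 24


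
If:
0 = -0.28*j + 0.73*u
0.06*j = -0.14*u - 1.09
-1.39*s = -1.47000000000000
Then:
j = -9.59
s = 1.06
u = -3.68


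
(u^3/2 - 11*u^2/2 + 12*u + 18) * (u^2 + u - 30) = u^5/2 - 5*u^4 - 17*u^3/2 + 195*u^2 - 342*u - 540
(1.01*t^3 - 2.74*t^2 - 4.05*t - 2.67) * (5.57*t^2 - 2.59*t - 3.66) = 5.6257*t^5 - 17.8777*t^4 - 19.1585*t^3 + 5.646*t^2 + 21.7383*t + 9.7722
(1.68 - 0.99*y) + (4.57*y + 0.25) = 3.58*y + 1.93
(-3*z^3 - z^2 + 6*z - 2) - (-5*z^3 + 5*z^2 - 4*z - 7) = 2*z^3 - 6*z^2 + 10*z + 5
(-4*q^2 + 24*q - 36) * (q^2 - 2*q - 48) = -4*q^4 + 32*q^3 + 108*q^2 - 1080*q + 1728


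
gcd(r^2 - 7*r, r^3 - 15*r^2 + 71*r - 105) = r - 7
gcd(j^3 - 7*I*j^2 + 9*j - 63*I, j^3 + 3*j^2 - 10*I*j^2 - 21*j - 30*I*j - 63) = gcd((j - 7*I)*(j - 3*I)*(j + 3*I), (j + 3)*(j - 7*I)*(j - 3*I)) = j^2 - 10*I*j - 21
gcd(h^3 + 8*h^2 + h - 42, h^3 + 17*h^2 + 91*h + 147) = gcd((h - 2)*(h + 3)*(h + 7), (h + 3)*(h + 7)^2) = h^2 + 10*h + 21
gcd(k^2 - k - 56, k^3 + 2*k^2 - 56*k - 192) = k - 8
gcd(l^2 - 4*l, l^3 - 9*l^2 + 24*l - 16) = l - 4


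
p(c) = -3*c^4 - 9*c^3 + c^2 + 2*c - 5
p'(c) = -12*c^3 - 27*c^2 + 2*c + 2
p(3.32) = -681.17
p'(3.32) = -728.10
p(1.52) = -47.27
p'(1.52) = -99.48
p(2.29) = -185.76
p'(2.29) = -279.12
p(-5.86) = -1708.93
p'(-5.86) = 1477.87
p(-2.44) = 20.48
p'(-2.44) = 10.69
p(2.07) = -131.48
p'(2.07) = -215.99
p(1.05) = -15.86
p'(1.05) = -39.56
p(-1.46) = 8.59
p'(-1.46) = -21.13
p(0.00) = -5.00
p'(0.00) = 2.00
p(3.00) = -476.00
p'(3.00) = -559.00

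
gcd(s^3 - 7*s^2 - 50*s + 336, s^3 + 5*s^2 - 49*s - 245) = s + 7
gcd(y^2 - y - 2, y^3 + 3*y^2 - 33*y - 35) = y + 1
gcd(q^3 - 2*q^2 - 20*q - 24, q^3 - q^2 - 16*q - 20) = q^2 + 4*q + 4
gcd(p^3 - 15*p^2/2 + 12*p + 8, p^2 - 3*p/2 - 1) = p + 1/2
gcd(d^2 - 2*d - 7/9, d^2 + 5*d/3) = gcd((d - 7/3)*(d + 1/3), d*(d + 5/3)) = 1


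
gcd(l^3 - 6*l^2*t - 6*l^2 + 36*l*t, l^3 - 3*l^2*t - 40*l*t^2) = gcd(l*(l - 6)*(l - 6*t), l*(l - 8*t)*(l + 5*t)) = l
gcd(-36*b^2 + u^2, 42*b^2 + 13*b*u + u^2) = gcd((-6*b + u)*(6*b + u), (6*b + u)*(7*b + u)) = 6*b + u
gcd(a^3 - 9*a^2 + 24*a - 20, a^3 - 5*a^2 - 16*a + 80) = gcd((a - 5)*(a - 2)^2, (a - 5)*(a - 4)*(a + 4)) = a - 5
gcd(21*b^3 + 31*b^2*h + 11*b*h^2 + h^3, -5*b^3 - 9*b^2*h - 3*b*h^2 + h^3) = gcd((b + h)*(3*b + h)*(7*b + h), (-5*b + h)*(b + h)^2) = b + h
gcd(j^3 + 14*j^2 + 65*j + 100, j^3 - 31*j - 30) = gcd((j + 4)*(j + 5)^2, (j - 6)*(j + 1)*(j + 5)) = j + 5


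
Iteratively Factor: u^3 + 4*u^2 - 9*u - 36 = (u + 3)*(u^2 + u - 12) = (u - 3)*(u + 3)*(u + 4)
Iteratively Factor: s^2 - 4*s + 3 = (s - 1)*(s - 3)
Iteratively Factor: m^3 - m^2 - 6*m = (m + 2)*(m^2 - 3*m) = m*(m + 2)*(m - 3)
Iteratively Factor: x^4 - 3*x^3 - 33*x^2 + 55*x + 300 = (x + 3)*(x^3 - 6*x^2 - 15*x + 100) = (x - 5)*(x + 3)*(x^2 - x - 20) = (x - 5)*(x + 3)*(x + 4)*(x - 5)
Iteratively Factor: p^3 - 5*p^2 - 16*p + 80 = (p - 4)*(p^2 - p - 20) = (p - 5)*(p - 4)*(p + 4)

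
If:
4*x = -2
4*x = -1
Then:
No Solution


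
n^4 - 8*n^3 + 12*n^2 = n^2*(n - 6)*(n - 2)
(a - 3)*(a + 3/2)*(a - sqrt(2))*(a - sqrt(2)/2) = a^4 - 3*sqrt(2)*a^3/2 - 3*a^3/2 - 7*a^2/2 + 9*sqrt(2)*a^2/4 - 3*a/2 + 27*sqrt(2)*a/4 - 9/2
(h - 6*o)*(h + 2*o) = h^2 - 4*h*o - 12*o^2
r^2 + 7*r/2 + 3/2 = (r + 1/2)*(r + 3)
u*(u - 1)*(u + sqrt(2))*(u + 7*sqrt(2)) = u^4 - u^3 + 8*sqrt(2)*u^3 - 8*sqrt(2)*u^2 + 14*u^2 - 14*u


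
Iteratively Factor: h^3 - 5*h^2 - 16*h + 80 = (h - 4)*(h^2 - h - 20) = (h - 5)*(h - 4)*(h + 4)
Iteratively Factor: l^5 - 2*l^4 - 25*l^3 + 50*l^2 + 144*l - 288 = (l - 3)*(l^4 + l^3 - 22*l^2 - 16*l + 96) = (l - 4)*(l - 3)*(l^3 + 5*l^2 - 2*l - 24) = (l - 4)*(l - 3)*(l + 3)*(l^2 + 2*l - 8) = (l - 4)*(l - 3)*(l + 3)*(l + 4)*(l - 2)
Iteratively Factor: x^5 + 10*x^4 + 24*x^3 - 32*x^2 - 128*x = (x)*(x^4 + 10*x^3 + 24*x^2 - 32*x - 128) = x*(x + 4)*(x^3 + 6*x^2 - 32) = x*(x + 4)^2*(x^2 + 2*x - 8) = x*(x + 4)^3*(x - 2)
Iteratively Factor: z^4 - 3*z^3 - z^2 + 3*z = (z)*(z^3 - 3*z^2 - z + 3) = z*(z - 3)*(z^2 - 1) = z*(z - 3)*(z + 1)*(z - 1)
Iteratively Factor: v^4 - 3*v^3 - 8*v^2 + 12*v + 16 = (v + 1)*(v^3 - 4*v^2 - 4*v + 16) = (v - 4)*(v + 1)*(v^2 - 4) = (v - 4)*(v + 1)*(v + 2)*(v - 2)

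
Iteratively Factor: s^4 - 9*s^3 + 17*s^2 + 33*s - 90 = (s - 3)*(s^3 - 6*s^2 - s + 30) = (s - 5)*(s - 3)*(s^2 - s - 6) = (s - 5)*(s - 3)*(s + 2)*(s - 3)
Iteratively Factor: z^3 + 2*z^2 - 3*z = (z + 3)*(z^2 - z) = (z - 1)*(z + 3)*(z)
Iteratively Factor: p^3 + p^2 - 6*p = (p + 3)*(p^2 - 2*p) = (p - 2)*(p + 3)*(p)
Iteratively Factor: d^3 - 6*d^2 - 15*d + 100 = (d + 4)*(d^2 - 10*d + 25) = (d - 5)*(d + 4)*(d - 5)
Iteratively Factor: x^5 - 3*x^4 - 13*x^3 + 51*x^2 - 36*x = (x - 3)*(x^4 - 13*x^2 + 12*x) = (x - 3)*(x + 4)*(x^3 - 4*x^2 + 3*x) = x*(x - 3)*(x + 4)*(x^2 - 4*x + 3) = x*(x - 3)^2*(x + 4)*(x - 1)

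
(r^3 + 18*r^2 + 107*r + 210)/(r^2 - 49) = (r^2 + 11*r + 30)/(r - 7)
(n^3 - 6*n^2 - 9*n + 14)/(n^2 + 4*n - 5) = (n^2 - 5*n - 14)/(n + 5)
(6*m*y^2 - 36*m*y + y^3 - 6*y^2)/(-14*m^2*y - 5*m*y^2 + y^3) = (-6*m*y + 36*m - y^2 + 6*y)/(14*m^2 + 5*m*y - y^2)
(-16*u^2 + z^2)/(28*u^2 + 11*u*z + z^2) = (-4*u + z)/(7*u + z)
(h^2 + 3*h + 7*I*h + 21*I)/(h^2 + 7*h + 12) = (h + 7*I)/(h + 4)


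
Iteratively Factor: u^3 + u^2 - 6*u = (u + 3)*(u^2 - 2*u) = u*(u + 3)*(u - 2)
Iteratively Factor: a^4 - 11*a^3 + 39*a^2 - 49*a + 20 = (a - 4)*(a^3 - 7*a^2 + 11*a - 5) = (a - 5)*(a - 4)*(a^2 - 2*a + 1) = (a - 5)*(a - 4)*(a - 1)*(a - 1)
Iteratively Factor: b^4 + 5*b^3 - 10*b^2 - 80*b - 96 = (b + 3)*(b^3 + 2*b^2 - 16*b - 32) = (b + 3)*(b + 4)*(b^2 - 2*b - 8) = (b + 2)*(b + 3)*(b + 4)*(b - 4)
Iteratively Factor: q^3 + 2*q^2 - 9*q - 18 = (q - 3)*(q^2 + 5*q + 6) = (q - 3)*(q + 3)*(q + 2)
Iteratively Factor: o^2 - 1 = (o + 1)*(o - 1)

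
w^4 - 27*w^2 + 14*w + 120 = (w - 4)*(w - 3)*(w + 2)*(w + 5)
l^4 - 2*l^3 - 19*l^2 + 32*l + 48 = (l - 4)*(l - 3)*(l + 1)*(l + 4)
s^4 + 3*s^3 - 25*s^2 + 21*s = s*(s - 3)*(s - 1)*(s + 7)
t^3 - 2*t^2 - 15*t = t*(t - 5)*(t + 3)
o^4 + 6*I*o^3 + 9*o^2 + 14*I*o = o*(o - 2*I)*(o + I)*(o + 7*I)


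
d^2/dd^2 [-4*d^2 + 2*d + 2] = -8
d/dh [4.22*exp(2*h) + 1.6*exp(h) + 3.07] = (8.44*exp(h) + 1.6)*exp(h)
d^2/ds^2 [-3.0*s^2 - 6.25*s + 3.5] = -6.00000000000000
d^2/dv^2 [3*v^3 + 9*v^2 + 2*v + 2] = 18*v + 18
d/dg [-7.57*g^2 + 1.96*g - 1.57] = 1.96 - 15.14*g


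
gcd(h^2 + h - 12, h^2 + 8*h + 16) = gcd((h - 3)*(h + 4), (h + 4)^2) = h + 4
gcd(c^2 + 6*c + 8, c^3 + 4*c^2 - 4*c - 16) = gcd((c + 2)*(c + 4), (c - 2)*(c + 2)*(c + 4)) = c^2 + 6*c + 8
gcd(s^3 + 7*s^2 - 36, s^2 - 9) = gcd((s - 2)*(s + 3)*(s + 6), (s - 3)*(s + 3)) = s + 3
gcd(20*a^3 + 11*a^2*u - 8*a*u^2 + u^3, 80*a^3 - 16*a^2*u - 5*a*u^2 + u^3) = 20*a^2 - 9*a*u + u^2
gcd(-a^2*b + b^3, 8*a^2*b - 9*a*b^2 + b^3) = a*b - b^2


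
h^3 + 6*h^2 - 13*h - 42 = (h - 3)*(h + 2)*(h + 7)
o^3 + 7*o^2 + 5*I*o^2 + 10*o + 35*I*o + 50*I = (o + 2)*(o + 5)*(o + 5*I)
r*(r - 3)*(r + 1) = r^3 - 2*r^2 - 3*r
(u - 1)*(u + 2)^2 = u^3 + 3*u^2 - 4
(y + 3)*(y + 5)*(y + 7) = y^3 + 15*y^2 + 71*y + 105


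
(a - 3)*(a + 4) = a^2 + a - 12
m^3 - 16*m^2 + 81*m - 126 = (m - 7)*(m - 6)*(m - 3)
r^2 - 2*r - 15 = (r - 5)*(r + 3)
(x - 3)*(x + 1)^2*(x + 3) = x^4 + 2*x^3 - 8*x^2 - 18*x - 9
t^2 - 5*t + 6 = (t - 3)*(t - 2)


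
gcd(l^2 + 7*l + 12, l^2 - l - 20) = l + 4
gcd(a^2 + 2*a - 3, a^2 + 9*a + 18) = a + 3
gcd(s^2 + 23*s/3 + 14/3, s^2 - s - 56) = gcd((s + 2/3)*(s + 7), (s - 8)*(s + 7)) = s + 7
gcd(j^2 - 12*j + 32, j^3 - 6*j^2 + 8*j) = j - 4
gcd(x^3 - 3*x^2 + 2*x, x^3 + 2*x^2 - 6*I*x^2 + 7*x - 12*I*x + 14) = 1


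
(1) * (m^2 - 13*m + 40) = m^2 - 13*m + 40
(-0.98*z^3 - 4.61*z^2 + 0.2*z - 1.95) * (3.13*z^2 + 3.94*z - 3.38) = -3.0674*z^5 - 18.2905*z^4 - 14.225*z^3 + 10.2663*z^2 - 8.359*z + 6.591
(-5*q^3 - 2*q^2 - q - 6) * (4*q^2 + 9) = -20*q^5 - 8*q^4 - 49*q^3 - 42*q^2 - 9*q - 54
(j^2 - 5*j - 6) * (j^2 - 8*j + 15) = j^4 - 13*j^3 + 49*j^2 - 27*j - 90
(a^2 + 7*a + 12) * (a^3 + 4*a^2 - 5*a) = a^5 + 11*a^4 + 35*a^3 + 13*a^2 - 60*a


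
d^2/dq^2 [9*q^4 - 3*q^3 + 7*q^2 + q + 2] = 108*q^2 - 18*q + 14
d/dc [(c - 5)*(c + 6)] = 2*c + 1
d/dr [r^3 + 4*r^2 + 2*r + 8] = 3*r^2 + 8*r + 2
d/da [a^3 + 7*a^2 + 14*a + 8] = 3*a^2 + 14*a + 14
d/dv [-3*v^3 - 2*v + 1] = -9*v^2 - 2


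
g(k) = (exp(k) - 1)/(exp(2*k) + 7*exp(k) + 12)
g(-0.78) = -0.04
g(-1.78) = -0.06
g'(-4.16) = 0.00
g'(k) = (exp(k) - 1)*(-2*exp(2*k) - 7*exp(k))/(exp(2*k) + 7*exp(k) + 12)^2 + exp(k)/(exp(2*k) + 7*exp(k) + 12)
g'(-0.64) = 0.04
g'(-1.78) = 0.02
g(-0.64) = -0.03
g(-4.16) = -0.08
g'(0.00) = 0.05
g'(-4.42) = 0.00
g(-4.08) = -0.08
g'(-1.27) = 0.03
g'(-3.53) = 0.00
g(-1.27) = -0.05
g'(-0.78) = 0.04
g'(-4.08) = 0.00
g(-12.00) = -0.08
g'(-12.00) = 0.00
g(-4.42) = -0.08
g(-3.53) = -0.08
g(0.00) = 0.00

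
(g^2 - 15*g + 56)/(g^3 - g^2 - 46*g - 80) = (g - 7)/(g^2 + 7*g + 10)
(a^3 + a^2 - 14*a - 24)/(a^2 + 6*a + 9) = (a^2 - 2*a - 8)/(a + 3)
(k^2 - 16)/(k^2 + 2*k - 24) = (k + 4)/(k + 6)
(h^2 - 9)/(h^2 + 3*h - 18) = (h + 3)/(h + 6)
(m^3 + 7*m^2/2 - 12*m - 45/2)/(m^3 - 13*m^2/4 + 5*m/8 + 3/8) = 4*(2*m^2 + 13*m + 15)/(8*m^2 - 2*m - 1)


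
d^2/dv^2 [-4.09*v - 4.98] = 0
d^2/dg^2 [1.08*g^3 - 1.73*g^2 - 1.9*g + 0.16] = 6.48*g - 3.46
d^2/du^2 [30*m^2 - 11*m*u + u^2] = 2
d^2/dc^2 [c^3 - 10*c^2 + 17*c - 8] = 6*c - 20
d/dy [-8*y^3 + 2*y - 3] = 2 - 24*y^2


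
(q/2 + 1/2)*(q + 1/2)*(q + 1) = q^3/2 + 5*q^2/4 + q + 1/4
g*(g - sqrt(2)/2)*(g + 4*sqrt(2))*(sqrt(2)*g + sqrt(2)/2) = sqrt(2)*g^4 + sqrt(2)*g^3/2 + 7*g^3 - 4*sqrt(2)*g^2 + 7*g^2/2 - 2*sqrt(2)*g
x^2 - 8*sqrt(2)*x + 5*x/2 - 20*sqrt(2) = (x + 5/2)*(x - 8*sqrt(2))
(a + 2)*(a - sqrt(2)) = a^2 - sqrt(2)*a + 2*a - 2*sqrt(2)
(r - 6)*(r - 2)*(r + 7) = r^3 - r^2 - 44*r + 84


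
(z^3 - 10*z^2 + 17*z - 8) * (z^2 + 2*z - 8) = z^5 - 8*z^4 - 11*z^3 + 106*z^2 - 152*z + 64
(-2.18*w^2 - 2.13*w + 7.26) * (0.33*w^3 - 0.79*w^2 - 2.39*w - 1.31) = -0.7194*w^5 + 1.0193*w^4 + 9.2887*w^3 + 2.2111*w^2 - 14.5611*w - 9.5106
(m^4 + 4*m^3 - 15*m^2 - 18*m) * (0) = 0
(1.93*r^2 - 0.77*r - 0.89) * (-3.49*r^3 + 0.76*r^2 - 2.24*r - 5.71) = -6.7357*r^5 + 4.1541*r^4 - 1.8023*r^3 - 9.9719*r^2 + 6.3903*r + 5.0819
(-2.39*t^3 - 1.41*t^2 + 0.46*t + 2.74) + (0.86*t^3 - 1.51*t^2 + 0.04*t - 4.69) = -1.53*t^3 - 2.92*t^2 + 0.5*t - 1.95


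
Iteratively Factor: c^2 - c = (c - 1)*(c)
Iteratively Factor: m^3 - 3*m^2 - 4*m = (m)*(m^2 - 3*m - 4) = m*(m + 1)*(m - 4)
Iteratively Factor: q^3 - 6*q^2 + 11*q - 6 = (q - 3)*(q^2 - 3*q + 2) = (q - 3)*(q - 1)*(q - 2)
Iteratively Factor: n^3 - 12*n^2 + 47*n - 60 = (n - 4)*(n^2 - 8*n + 15) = (n - 4)*(n - 3)*(n - 5)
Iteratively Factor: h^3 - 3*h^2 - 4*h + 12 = (h + 2)*(h^2 - 5*h + 6) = (h - 3)*(h + 2)*(h - 2)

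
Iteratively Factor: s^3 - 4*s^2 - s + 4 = (s - 1)*(s^2 - 3*s - 4) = (s - 4)*(s - 1)*(s + 1)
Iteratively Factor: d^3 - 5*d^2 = (d)*(d^2 - 5*d) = d*(d - 5)*(d)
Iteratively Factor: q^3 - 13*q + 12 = (q - 1)*(q^2 + q - 12) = (q - 3)*(q - 1)*(q + 4)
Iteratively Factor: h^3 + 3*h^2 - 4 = (h - 1)*(h^2 + 4*h + 4) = (h - 1)*(h + 2)*(h + 2)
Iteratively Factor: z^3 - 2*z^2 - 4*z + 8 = (z + 2)*(z^2 - 4*z + 4) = (z - 2)*(z + 2)*(z - 2)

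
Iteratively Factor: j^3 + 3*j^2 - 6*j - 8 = (j + 1)*(j^2 + 2*j - 8) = (j - 2)*(j + 1)*(j + 4)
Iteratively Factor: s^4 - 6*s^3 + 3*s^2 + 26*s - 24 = (s - 1)*(s^3 - 5*s^2 - 2*s + 24) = (s - 1)*(s + 2)*(s^2 - 7*s + 12) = (s - 4)*(s - 1)*(s + 2)*(s - 3)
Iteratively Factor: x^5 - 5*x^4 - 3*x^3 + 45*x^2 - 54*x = (x + 3)*(x^4 - 8*x^3 + 21*x^2 - 18*x) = (x - 3)*(x + 3)*(x^3 - 5*x^2 + 6*x) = x*(x - 3)*(x + 3)*(x^2 - 5*x + 6) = x*(x - 3)^2*(x + 3)*(x - 2)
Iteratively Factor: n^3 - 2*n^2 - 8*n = (n + 2)*(n^2 - 4*n) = n*(n + 2)*(n - 4)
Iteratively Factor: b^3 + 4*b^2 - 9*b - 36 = (b + 4)*(b^2 - 9) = (b + 3)*(b + 4)*(b - 3)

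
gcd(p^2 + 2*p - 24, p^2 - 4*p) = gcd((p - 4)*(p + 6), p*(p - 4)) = p - 4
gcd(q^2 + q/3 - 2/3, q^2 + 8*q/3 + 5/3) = q + 1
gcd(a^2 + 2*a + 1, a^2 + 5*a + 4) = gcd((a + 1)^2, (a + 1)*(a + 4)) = a + 1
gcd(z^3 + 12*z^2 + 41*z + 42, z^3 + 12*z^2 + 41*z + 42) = z^3 + 12*z^2 + 41*z + 42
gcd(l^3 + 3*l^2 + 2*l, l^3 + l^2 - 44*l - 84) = l + 2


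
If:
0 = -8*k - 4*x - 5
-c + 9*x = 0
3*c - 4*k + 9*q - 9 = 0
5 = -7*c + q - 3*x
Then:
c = -99/178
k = -423/712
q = 82/89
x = -11/178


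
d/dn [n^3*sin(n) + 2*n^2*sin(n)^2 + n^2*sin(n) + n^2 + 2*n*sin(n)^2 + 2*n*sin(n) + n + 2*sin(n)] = n^3*cos(n) + 3*n^2*sin(n) + 2*n^2*sin(2*n) + n^2*cos(n) + 2*sqrt(2)*n*sin(n + pi/4) - 2*sqrt(2)*n*cos(2*n + pi/4) + 4*n + 2*sqrt(2)*sin(n + pi/4) - cos(2*n) + 2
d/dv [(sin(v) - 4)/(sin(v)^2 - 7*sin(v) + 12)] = -cos(v)/(sin(v) - 3)^2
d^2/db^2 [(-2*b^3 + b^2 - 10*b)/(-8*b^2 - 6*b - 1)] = 2*(744*b^3 + 60*b^2 - 234*b - 61)/(512*b^6 + 1152*b^5 + 1056*b^4 + 504*b^3 + 132*b^2 + 18*b + 1)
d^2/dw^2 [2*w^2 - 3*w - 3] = 4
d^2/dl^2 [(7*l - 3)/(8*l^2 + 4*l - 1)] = 8*(4*(4*l + 1)^2*(7*l - 3) - (42*l + 1)*(8*l^2 + 4*l - 1))/(8*l^2 + 4*l - 1)^3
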